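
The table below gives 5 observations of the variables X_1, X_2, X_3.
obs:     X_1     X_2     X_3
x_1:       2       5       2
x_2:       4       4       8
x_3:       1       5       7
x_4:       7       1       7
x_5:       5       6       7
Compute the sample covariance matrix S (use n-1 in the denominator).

Step 1 — column means:
  mean(X_1) = (2 + 4 + 1 + 7 + 5) / 5 = 19/5 = 3.8
  mean(X_2) = (5 + 4 + 5 + 1 + 6) / 5 = 21/5 = 4.2
  mean(X_3) = (2 + 8 + 7 + 7 + 7) / 5 = 31/5 = 6.2

Step 2 — sample covariance S[i,j] = (1/(n-1)) · Σ_k (x_{k,i} - mean_i) · (x_{k,j} - mean_j), with n-1 = 4.
  S[X_1,X_1] = ((-1.8)·(-1.8) + (0.2)·(0.2) + (-2.8)·(-2.8) + (3.2)·(3.2) + (1.2)·(1.2)) / 4 = 22.8/4 = 5.7
  S[X_1,X_2] = ((-1.8)·(0.8) + (0.2)·(-0.2) + (-2.8)·(0.8) + (3.2)·(-3.2) + (1.2)·(1.8)) / 4 = -11.8/4 = -2.95
  S[X_1,X_3] = ((-1.8)·(-4.2) + (0.2)·(1.8) + (-2.8)·(0.8) + (3.2)·(0.8) + (1.2)·(0.8)) / 4 = 9.2/4 = 2.3
  S[X_2,X_2] = ((0.8)·(0.8) + (-0.2)·(-0.2) + (0.8)·(0.8) + (-3.2)·(-3.2) + (1.8)·(1.8)) / 4 = 14.8/4 = 3.7
  S[X_2,X_3] = ((0.8)·(-4.2) + (-0.2)·(1.8) + (0.8)·(0.8) + (-3.2)·(0.8) + (1.8)·(0.8)) / 4 = -4.2/4 = -1.05
  S[X_3,X_3] = ((-4.2)·(-4.2) + (1.8)·(1.8) + (0.8)·(0.8) + (0.8)·(0.8) + (0.8)·(0.8)) / 4 = 22.8/4 = 5.7

S is symmetric (S[j,i] = S[i,j]). Assembling:

S = [[5.7, -2.95, 2.3],
 [-2.95, 3.7, -1.05],
 [2.3, -1.05, 5.7]]


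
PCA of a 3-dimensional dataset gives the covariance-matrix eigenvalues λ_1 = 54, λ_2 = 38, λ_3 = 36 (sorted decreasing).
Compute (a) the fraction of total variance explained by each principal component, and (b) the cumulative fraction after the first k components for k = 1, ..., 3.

Step 1 — total variance = trace(Sigma) = Σ λ_i = 54 + 38 + 36 = 128.

Step 2 — fraction explained by component i = λ_i / Σ λ:
  PC1: 54/128 = 0.4219
  PC2: 38/128 = 0.2969
  PC3: 36/128 = 0.2812

Step 3 — cumulative fraction after k components = (λ_1 + ... + λ_k) / Σ λ:
  k = 1: 54/128 = 0.4219
  k = 2: (54 + 38)/128 = 92/128 = 0.7188
  k = 3: (54 + 38 + 36)/128 = 128/128 = 1

Summary (fraction, with percent):

explained: PC1 0.4219 (42.19%), PC2 0.2969 (29.69%), PC3 0.2812 (28.12%);  cumulative: 0.4219, 0.7188, 1


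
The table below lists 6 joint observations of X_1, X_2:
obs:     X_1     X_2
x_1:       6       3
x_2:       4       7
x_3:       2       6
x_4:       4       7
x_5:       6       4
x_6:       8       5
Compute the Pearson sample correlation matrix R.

Step 1 — column means:
  mean(X_1) = (6 + 4 + 2 + 4 + 6 + 8) / 6 = 30/6 = 5
  mean(X_2) = (3 + 7 + 6 + 7 + 4 + 5) / 6 = 32/6 = 5.3333

Step 2 — sample variances and covariances s[i,j] = (1/(n-1)) · Σ_k (x_{k,i} - mean_i) · (x_{k,j} - mean_j), with n-1 = 5:
  s[X_1,X_1] = ((1)·(1) + (-1)·(-1) + (-3)·(-3) + (-1)·(-1) + (1)·(1) + (3)·(3)) / 5 = 22/5 = 4.4
  s[X_1,X_2] = ((1)·(-2.3333) + (-1)·(1.6667) + (-3)·(0.6667) + (-1)·(1.6667) + (1)·(-1.3333) + (3)·(-0.3333)) / 5 = -10/5 = -2
  s[X_2,X_2] = ((-2.3333)·(-2.3333) + (1.6667)·(1.6667) + (0.6667)·(0.6667) + (1.6667)·(1.6667) + (-1.3333)·(-1.3333) + (-0.3333)·(-0.3333)) / 5 = 13.3333/5 = 2.6667
  Sample standard deviations s_i = √(s[i,i]):
  s(X_1) = √(4.4) = 2.0976
  s(X_2) = √(2.6667) = 1.633

Step 3 — r_{ij} = s_{ij} / (s_i · s_j):
  r[X_1,X_1] = 1 (diagonal).
  r[X_1,X_2] = -2 / (2.0976 · 1.633) = -2 / 3.4254 = -0.5839
  r[X_2,X_2] = 1 (diagonal).

R is symmetric with unit diagonal. Assembling:

R = [[1, -0.5839],
 [-0.5839, 1]]


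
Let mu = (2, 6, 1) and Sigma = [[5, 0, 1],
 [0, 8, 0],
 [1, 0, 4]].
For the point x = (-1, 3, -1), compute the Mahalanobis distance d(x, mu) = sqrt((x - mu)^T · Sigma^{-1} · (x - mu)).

Step 1 — centre the observation: (x - mu) = (-3, -3, -2).

Step 2 — invert Sigma (cofactor / det for 3×3, or solve directly):
  Sigma^{-1} = [[0.2105, 0, -0.0526],
 [0, 0.125, 0],
 [-0.0526, 0, 0.2632]].

Step 3 — form the quadratic (x - mu)^T · Sigma^{-1} · (x - mu):
  Sigma^{-1} · (x - mu) = (-0.5263, -0.375, -0.3684).
  (x - mu)^T · [Sigma^{-1} · (x - mu)] = (-3)·(-0.5263) + (-3)·(-0.375) + (-2)·(-0.3684) = 3.4408.

Step 4 — take square root: d = √(3.4408) ≈ 1.8549.

d(x, mu) = √(3.4408) ≈ 1.8549


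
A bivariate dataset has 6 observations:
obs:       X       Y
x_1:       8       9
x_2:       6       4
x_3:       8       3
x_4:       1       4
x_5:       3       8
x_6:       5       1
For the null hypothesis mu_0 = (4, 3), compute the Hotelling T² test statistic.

Step 1 — sample mean vector:
  mean(X) = (8 + 6 + 8 + 1 + 3 + 5) / 6 = 31/6 = 5.1667
  mean(Y) = (9 + 4 + 3 + 4 + 8 + 1) / 6 = 29/6 = 4.8333
  x̄ = (5.1667, 4.8333),  deviation x̄ - mu_0 = (5.1667, 4.8333) - (4, 3) = (1.1667, 1.8333).

Step 2 — sample covariance matrix, S[i,j] = (1/(n-1)) · Σ_k (x_{k,i} - mean_i) · (x_{k,j} - mean_j), divisor n-1 = 5:
  S[X,X] = ((2.8333)·(2.8333) + (0.8333)·(0.8333) + (2.8333)·(2.8333) + (-4.1667)·(-4.1667) + (-2.1667)·(-2.1667) + (-0.1667)·(-0.1667)) / 5 = 38.8333/5 = 7.7667
  S[X,Y] = ((2.8333)·(4.1667) + (0.8333)·(-0.8333) + (2.8333)·(-1.8333) + (-4.1667)·(-0.8333) + (-2.1667)·(3.1667) + (-0.1667)·(-3.8333)) / 5 = 3.1667/5 = 0.6333
  S[Y,Y] = ((4.1667)·(4.1667) + (-0.8333)·(-0.8333) + (-1.8333)·(-1.8333) + (-0.8333)·(-0.8333) + (3.1667)·(3.1667) + (-3.8333)·(-3.8333)) / 5 = 46.8333/5 = 9.3667
  S = [[7.7667, 0.6333],
 [0.6333, 9.3667]].

Step 3 — invert S. det(S) = 7.7667·9.3667 - (0.6333)² = 72.3467.
  S^{-1} = (1/det) · [[d, -b], [-b, a]] = [[0.1295, -0.0088],
 [-0.0088, 0.1074]].

Step 4 — quadratic form (x̄ - mu_0)^T · S^{-1} · (x̄ - mu_0):
  S^{-1} · (x̄ - mu_0) = (0.135, 0.1866),
  (x̄ - mu_0)^T · [...] = (1.1667)·(0.135) + (1.8333)·(0.1866) = 0.4996.

Step 5 — scale by n: T² = 6 · 0.4996 = 2.9976.

T² ≈ 2.9976


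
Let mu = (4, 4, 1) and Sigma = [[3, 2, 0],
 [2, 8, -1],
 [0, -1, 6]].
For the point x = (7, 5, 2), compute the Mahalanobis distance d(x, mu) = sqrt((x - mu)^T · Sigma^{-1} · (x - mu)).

Step 1 — centre the observation: (x - mu) = (3, 1, 1).

Step 2 — invert Sigma (cofactor / det for 3×3, or solve directly):
  Sigma^{-1} = [[0.4017, -0.1026, -0.0171],
 [-0.1026, 0.1538, 0.0256],
 [-0.0171, 0.0256, 0.1709]].

Step 3 — form the quadratic (x - mu)^T · Sigma^{-1} · (x - mu):
  Sigma^{-1} · (x - mu) = (1.0855, -0.1282, 0.1453).
  (x - mu)^T · [Sigma^{-1} · (x - mu)] = (3)·(1.0855) + (1)·(-0.1282) + (1)·(0.1453) = 3.2735.

Step 4 — take square root: d = √(3.2735) ≈ 1.8093.

d(x, mu) = √(3.2735) ≈ 1.8093


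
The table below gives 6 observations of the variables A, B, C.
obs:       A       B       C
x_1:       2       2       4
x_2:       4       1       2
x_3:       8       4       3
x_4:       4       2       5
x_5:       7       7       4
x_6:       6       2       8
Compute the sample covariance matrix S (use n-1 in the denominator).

Step 1 — column means:
  mean(A) = (2 + 4 + 8 + 4 + 7 + 6) / 6 = 31/6 = 5.1667
  mean(B) = (2 + 1 + 4 + 2 + 7 + 2) / 6 = 18/6 = 3
  mean(C) = (4 + 2 + 3 + 5 + 4 + 8) / 6 = 26/6 = 4.3333

Step 2 — sample covariance S[i,j] = (1/(n-1)) · Σ_k (x_{k,i} - mean_i) · (x_{k,j} - mean_j), with n-1 = 5.
  S[A,A] = ((-3.1667)·(-3.1667) + (-1.1667)·(-1.1667) + (2.8333)·(2.8333) + (-1.1667)·(-1.1667) + (1.8333)·(1.8333) + (0.8333)·(0.8333)) / 5 = 24.8333/5 = 4.9667
  S[A,B] = ((-3.1667)·(-1) + (-1.1667)·(-2) + (2.8333)·(1) + (-1.1667)·(-1) + (1.8333)·(4) + (0.8333)·(-1)) / 5 = 16/5 = 3.2
  S[A,C] = ((-3.1667)·(-0.3333) + (-1.1667)·(-2.3333) + (2.8333)·(-1.3333) + (-1.1667)·(0.6667) + (1.8333)·(-0.3333) + (0.8333)·(3.6667)) / 5 = 1.6667/5 = 0.3333
  S[B,B] = ((-1)·(-1) + (-2)·(-2) + (1)·(1) + (-1)·(-1) + (4)·(4) + (-1)·(-1)) / 5 = 24/5 = 4.8
  S[B,C] = ((-1)·(-0.3333) + (-2)·(-2.3333) + (1)·(-1.3333) + (-1)·(0.6667) + (4)·(-0.3333) + (-1)·(3.6667)) / 5 = -2/5 = -0.4
  S[C,C] = ((-0.3333)·(-0.3333) + (-2.3333)·(-2.3333) + (-1.3333)·(-1.3333) + (0.6667)·(0.6667) + (-0.3333)·(-0.3333) + (3.6667)·(3.6667)) / 5 = 21.3333/5 = 4.2667

S is symmetric (S[j,i] = S[i,j]). Assembling:

S = [[4.9667, 3.2, 0.3333],
 [3.2, 4.8, -0.4],
 [0.3333, -0.4, 4.2667]]


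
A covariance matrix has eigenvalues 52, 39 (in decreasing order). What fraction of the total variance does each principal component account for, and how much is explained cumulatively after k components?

Step 1 — total variance = trace(Sigma) = Σ λ_i = 52 + 39 = 91.

Step 2 — fraction explained by component i = λ_i / Σ λ:
  PC1: 52/91 = 0.5714
  PC2: 39/91 = 0.4286

Step 3 — cumulative fraction after k components = (λ_1 + ... + λ_k) / Σ λ:
  k = 1: 52/91 = 0.5714
  k = 2: (52 + 39)/91 = 91/91 = 1

Summary (fraction, with percent):

explained: PC1 0.5714 (57.14%), PC2 0.4286 (42.86%);  cumulative: 0.5714, 1


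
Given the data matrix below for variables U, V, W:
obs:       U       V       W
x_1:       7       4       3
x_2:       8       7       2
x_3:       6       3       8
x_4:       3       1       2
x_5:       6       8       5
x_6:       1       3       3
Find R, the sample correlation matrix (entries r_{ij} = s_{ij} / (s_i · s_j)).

Step 1 — column means:
  mean(U) = (7 + 8 + 6 + 3 + 6 + 1) / 6 = 31/6 = 5.1667
  mean(V) = (4 + 7 + 3 + 1 + 8 + 3) / 6 = 26/6 = 4.3333
  mean(W) = (3 + 2 + 8 + 2 + 5 + 3) / 6 = 23/6 = 3.8333

Step 2 — sample variances and covariances s[i,j] = (1/(n-1)) · Σ_k (x_{k,i} - mean_i) · (x_{k,j} - mean_j), with n-1 = 5:
  s[U,U] = ((1.8333)·(1.8333) + (2.8333)·(2.8333) + (0.8333)·(0.8333) + (-2.1667)·(-2.1667) + (0.8333)·(0.8333) + (-4.1667)·(-4.1667)) / 5 = 34.8333/5 = 6.9667
  s[U,V] = ((1.8333)·(-0.3333) + (2.8333)·(2.6667) + (0.8333)·(-1.3333) + (-2.1667)·(-3.3333) + (0.8333)·(3.6667) + (-4.1667)·(-1.3333)) / 5 = 21.6667/5 = 4.3333
  s[U,W] = ((1.8333)·(-0.8333) + (2.8333)·(-1.8333) + (0.8333)·(4.1667) + (-2.1667)·(-1.8333) + (0.8333)·(1.1667) + (-4.1667)·(-0.8333)) / 5 = 5.1667/5 = 1.0333
  s[V,V] = ((-0.3333)·(-0.3333) + (2.6667)·(2.6667) + (-1.3333)·(-1.3333) + (-3.3333)·(-3.3333) + (3.6667)·(3.6667) + (-1.3333)·(-1.3333)) / 5 = 35.3333/5 = 7.0667
  s[V,W] = ((-0.3333)·(-0.8333) + (2.6667)·(-1.8333) + (-1.3333)·(4.1667) + (-3.3333)·(-1.8333) + (3.6667)·(1.1667) + (-1.3333)·(-0.8333)) / 5 = 1.3333/5 = 0.2667
  s[W,W] = ((-0.8333)·(-0.8333) + (-1.8333)·(-1.8333) + (4.1667)·(4.1667) + (-1.8333)·(-1.8333) + (1.1667)·(1.1667) + (-0.8333)·(-0.8333)) / 5 = 26.8333/5 = 5.3667
  Sample standard deviations s_i = √(s[i,i]):
  s(U) = √(6.9667) = 2.6394
  s(V) = √(7.0667) = 2.6583
  s(W) = √(5.3667) = 2.3166

Step 3 — r_{ij} = s_{ij} / (s_i · s_j):
  r[U,U] = 1 (diagonal).
  r[U,V] = 4.3333 / (2.6394 · 2.6583) = 4.3333 / 7.0165 = 0.6176
  r[U,W] = 1.0333 / (2.6394 · 2.3166) = 1.0333 / 6.1146 = 0.169
  r[V,V] = 1 (diagonal).
  r[V,W] = 0.2667 / (2.6583 · 2.3166) = 0.2667 / 6.1583 = 0.0433
  r[W,W] = 1 (diagonal).

R is symmetric with unit diagonal. Assembling:

R = [[1, 0.6176, 0.169],
 [0.6176, 1, 0.0433],
 [0.169, 0.0433, 1]]


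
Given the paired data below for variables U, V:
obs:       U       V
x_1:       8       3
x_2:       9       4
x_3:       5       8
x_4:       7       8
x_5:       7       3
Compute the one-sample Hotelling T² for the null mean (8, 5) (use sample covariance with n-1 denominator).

Step 1 — sample mean vector:
  mean(U) = (8 + 9 + 5 + 7 + 7) / 5 = 36/5 = 7.2
  mean(V) = (3 + 4 + 8 + 8 + 3) / 5 = 26/5 = 5.2
  x̄ = (7.2, 5.2),  deviation x̄ - mu_0 = (7.2, 5.2) - (8, 5) = (-0.8, 0.2).

Step 2 — sample covariance matrix, S[i,j] = (1/(n-1)) · Σ_k (x_{k,i} - mean_i) · (x_{k,j} - mean_j), divisor n-1 = 4:
  S[U,U] = ((0.8)·(0.8) + (1.8)·(1.8) + (-2.2)·(-2.2) + (-0.2)·(-0.2) + (-0.2)·(-0.2)) / 4 = 8.8/4 = 2.2
  S[U,V] = ((0.8)·(-2.2) + (1.8)·(-1.2) + (-2.2)·(2.8) + (-0.2)·(2.8) + (-0.2)·(-2.2)) / 4 = -10.2/4 = -2.55
  S[V,V] = ((-2.2)·(-2.2) + (-1.2)·(-1.2) + (2.8)·(2.8) + (2.8)·(2.8) + (-2.2)·(-2.2)) / 4 = 26.8/4 = 6.7
  S = [[2.2, -2.55],
 [-2.55, 6.7]].

Step 3 — invert S. det(S) = 2.2·6.7 - (-2.55)² = 8.2375.
  S^{-1} = (1/det) · [[d, -b], [-b, a]] = [[0.8134, 0.3096],
 [0.3096, 0.2671]].

Step 4 — quadratic form (x̄ - mu_0)^T · S^{-1} · (x̄ - mu_0):
  S^{-1} · (x̄ - mu_0) = (-0.5888, -0.1942),
  (x̄ - mu_0)^T · [...] = (-0.8)·(-0.5888) + (0.2)·(-0.1942) = 0.4322.

Step 5 — scale by n: T² = 5 · 0.4322 = 2.1608.

T² ≈ 2.1608


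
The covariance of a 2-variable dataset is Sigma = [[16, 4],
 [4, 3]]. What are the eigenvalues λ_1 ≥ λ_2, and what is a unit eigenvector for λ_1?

Step 1 — characteristic polynomial of 2×2 Sigma:
  det(Sigma - λI) = λ² - trace · λ + det = 0.
  trace = 16 + 3 = 19, det = 16·3 - (4)² = 32.
Step 2 — discriminant:
  Δ = trace² - 4·det = 361 - 128 = 233.
Step 3 — eigenvalues:
  λ = (trace ± √Δ)/2 = (19 ± 15.2643)/2,
  λ_1 = 17.1322,  λ_2 = 1.8678.

Step 4 — unit eigenvector for λ_1: solve (Sigma - λ_1 I)v = 0. First row:
  (16 - 17.1322)·v_x + (4)·v_y = 0, i.e. (-1.1322)·v_x + (4)·v_y = 0,
  so v ∝ (b, λ_1 - a) = (4, 1.1322) = u.
  ||u|| = √((4)² + (1.1322)²) = √(17.2818) ≈ 4.1571,
  v_1 = u/||u|| ≈ (0.9622, 0.2723) (||v_1|| = 1).

λ_1 = 17.1322,  λ_2 = 1.8678;  v_1 ≈ (0.9622, 0.2723)


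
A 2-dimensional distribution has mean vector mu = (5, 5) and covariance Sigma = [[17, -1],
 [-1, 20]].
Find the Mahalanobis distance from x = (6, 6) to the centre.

Step 1 — centre the observation: (x - mu) = (1, 1).

Step 2 — invert Sigma. det(Sigma) = 17·20 - (-1)² = 339.
  Sigma^{-1} = (1/det) · [[d, -b], [-b, a]] = [[0.059, 0.0029],
 [0.0029, 0.0501]].

Step 3 — form the quadratic (x - mu)^T · Sigma^{-1} · (x - mu):
  Sigma^{-1} · (x - mu) = (0.0619, 0.0531).
  (x - mu)^T · [Sigma^{-1} · (x - mu)] = (1)·(0.0619) + (1)·(0.0531) = 0.115.

Step 4 — take square root: d = √(0.115) ≈ 0.3392.

d(x, mu) = √(0.115) ≈ 0.3392


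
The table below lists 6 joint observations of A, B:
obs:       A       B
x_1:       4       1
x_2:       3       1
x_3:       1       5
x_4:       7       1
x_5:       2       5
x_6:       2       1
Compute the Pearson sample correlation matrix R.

Step 1 — column means:
  mean(A) = (4 + 3 + 1 + 7 + 2 + 2) / 6 = 19/6 = 3.1667
  mean(B) = (1 + 1 + 5 + 1 + 5 + 1) / 6 = 14/6 = 2.3333

Step 2 — sample variances and covariances s[i,j] = (1/(n-1)) · Σ_k (x_{k,i} - mean_i) · (x_{k,j} - mean_j), with n-1 = 5:
  s[A,A] = ((0.8333)·(0.8333) + (-0.1667)·(-0.1667) + (-2.1667)·(-2.1667) + (3.8333)·(3.8333) + (-1.1667)·(-1.1667) + (-1.1667)·(-1.1667)) / 5 = 22.8333/5 = 4.5667
  s[A,B] = ((0.8333)·(-1.3333) + (-0.1667)·(-1.3333) + (-2.1667)·(2.6667) + (3.8333)·(-1.3333) + (-1.1667)·(2.6667) + (-1.1667)·(-1.3333)) / 5 = -13.3333/5 = -2.6667
  s[B,B] = ((-1.3333)·(-1.3333) + (-1.3333)·(-1.3333) + (2.6667)·(2.6667) + (-1.3333)·(-1.3333) + (2.6667)·(2.6667) + (-1.3333)·(-1.3333)) / 5 = 21.3333/5 = 4.2667
  Sample standard deviations s_i = √(s[i,i]):
  s(A) = √(4.5667) = 2.137
  s(B) = √(4.2667) = 2.0656

Step 3 — r_{ij} = s_{ij} / (s_i · s_j):
  r[A,A] = 1 (diagonal).
  r[A,B] = -2.6667 / (2.137 · 2.0656) = -2.6667 / 4.4141 = -0.6041
  r[B,B] = 1 (diagonal).

R is symmetric with unit diagonal. Assembling:

R = [[1, -0.6041],
 [-0.6041, 1]]


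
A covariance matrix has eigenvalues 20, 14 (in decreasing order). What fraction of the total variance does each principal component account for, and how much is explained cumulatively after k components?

Step 1 — total variance = trace(Sigma) = Σ λ_i = 20 + 14 = 34.

Step 2 — fraction explained by component i = λ_i / Σ λ:
  PC1: 20/34 = 0.5882
  PC2: 14/34 = 0.4118

Step 3 — cumulative fraction after k components = (λ_1 + ... + λ_k) / Σ λ:
  k = 1: 20/34 = 0.5882
  k = 2: (20 + 14)/34 = 34/34 = 1

Summary (fraction, with percent):

explained: PC1 0.5882 (58.82%), PC2 0.4118 (41.18%);  cumulative: 0.5882, 1


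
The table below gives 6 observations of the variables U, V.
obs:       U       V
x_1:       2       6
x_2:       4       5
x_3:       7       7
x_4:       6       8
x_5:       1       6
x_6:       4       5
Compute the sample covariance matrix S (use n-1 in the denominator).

Step 1 — column means:
  mean(U) = (2 + 4 + 7 + 6 + 1 + 4) / 6 = 24/6 = 4
  mean(V) = (6 + 5 + 7 + 8 + 6 + 5) / 6 = 37/6 = 6.1667

Step 2 — sample covariance S[i,j] = (1/(n-1)) · Σ_k (x_{k,i} - mean_i) · (x_{k,j} - mean_j), with n-1 = 5.
  S[U,U] = ((-2)·(-2) + (0)·(0) + (3)·(3) + (2)·(2) + (-3)·(-3) + (0)·(0)) / 5 = 26/5 = 5.2
  S[U,V] = ((-2)·(-0.1667) + (0)·(-1.1667) + (3)·(0.8333) + (2)·(1.8333) + (-3)·(-0.1667) + (0)·(-1.1667)) / 5 = 7/5 = 1.4
  S[V,V] = ((-0.1667)·(-0.1667) + (-1.1667)·(-1.1667) + (0.8333)·(0.8333) + (1.8333)·(1.8333) + (-0.1667)·(-0.1667) + (-1.1667)·(-1.1667)) / 5 = 6.8333/5 = 1.3667

S is symmetric (S[j,i] = S[i,j]). Assembling:

S = [[5.2, 1.4],
 [1.4, 1.3667]]


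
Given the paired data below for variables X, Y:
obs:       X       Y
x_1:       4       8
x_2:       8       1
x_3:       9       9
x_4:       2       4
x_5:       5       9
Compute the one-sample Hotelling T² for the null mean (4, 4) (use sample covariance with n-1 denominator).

Step 1 — sample mean vector:
  mean(X) = (4 + 8 + 9 + 2 + 5) / 5 = 28/5 = 5.6
  mean(Y) = (8 + 1 + 9 + 4 + 9) / 5 = 31/5 = 6.2
  x̄ = (5.6, 6.2),  deviation x̄ - mu_0 = (5.6, 6.2) - (4, 4) = (1.6, 2.2).

Step 2 — sample covariance matrix, S[i,j] = (1/(n-1)) · Σ_k (x_{k,i} - mean_i) · (x_{k,j} - mean_j), divisor n-1 = 4:
  S[X,X] = ((-1.6)·(-1.6) + (2.4)·(2.4) + (3.4)·(3.4) + (-3.6)·(-3.6) + (-0.6)·(-0.6)) / 4 = 33.2/4 = 8.3
  S[X,Y] = ((-1.6)·(1.8) + (2.4)·(-5.2) + (3.4)·(2.8) + (-3.6)·(-2.2) + (-0.6)·(2.8)) / 4 = 0.4/4 = 0.1
  S[Y,Y] = ((1.8)·(1.8) + (-5.2)·(-5.2) + (2.8)·(2.8) + (-2.2)·(-2.2) + (2.8)·(2.8)) / 4 = 50.8/4 = 12.7
  S = [[8.3, 0.1],
 [0.1, 12.7]].

Step 3 — invert S. det(S) = 8.3·12.7 - (0.1)² = 105.4.
  S^{-1} = (1/det) · [[d, -b], [-b, a]] = [[0.1205, -0.0009],
 [-0.0009, 0.0787]].

Step 4 — quadratic form (x̄ - mu_0)^T · S^{-1} · (x̄ - mu_0):
  S^{-1} · (x̄ - mu_0) = (0.1907, 0.1717),
  (x̄ - mu_0)^T · [...] = (1.6)·(0.1907) + (2.2)·(0.1717) = 0.6829.

Step 5 — scale by n: T² = 5 · 0.6829 = 3.4146.

T² ≈ 3.4146


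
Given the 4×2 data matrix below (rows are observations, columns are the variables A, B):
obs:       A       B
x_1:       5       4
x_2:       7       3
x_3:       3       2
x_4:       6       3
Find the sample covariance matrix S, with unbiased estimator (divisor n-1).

Step 1 — column means:
  mean(A) = (5 + 7 + 3 + 6) / 4 = 21/4 = 5.25
  mean(B) = (4 + 3 + 2 + 3) / 4 = 12/4 = 3

Step 2 — sample covariance S[i,j] = (1/(n-1)) · Σ_k (x_{k,i} - mean_i) · (x_{k,j} - mean_j), with n-1 = 3.
  S[A,A] = ((-0.25)·(-0.25) + (1.75)·(1.75) + (-2.25)·(-2.25) + (0.75)·(0.75)) / 3 = 8.75/3 = 2.9167
  S[A,B] = ((-0.25)·(1) + (1.75)·(0) + (-2.25)·(-1) + (0.75)·(0)) / 3 = 2/3 = 0.6667
  S[B,B] = ((1)·(1) + (0)·(0) + (-1)·(-1) + (0)·(0)) / 3 = 2/3 = 0.6667

S is symmetric (S[j,i] = S[i,j]). Assembling:

S = [[2.9167, 0.6667],
 [0.6667, 0.6667]]


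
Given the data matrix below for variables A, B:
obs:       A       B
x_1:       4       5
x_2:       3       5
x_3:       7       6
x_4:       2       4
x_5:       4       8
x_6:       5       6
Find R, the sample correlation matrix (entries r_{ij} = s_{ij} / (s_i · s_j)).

Step 1 — column means:
  mean(A) = (4 + 3 + 7 + 2 + 4 + 5) / 6 = 25/6 = 4.1667
  mean(B) = (5 + 5 + 6 + 4 + 8 + 6) / 6 = 34/6 = 5.6667

Step 2 — sample variances and covariances s[i,j] = (1/(n-1)) · Σ_k (x_{k,i} - mean_i) · (x_{k,j} - mean_j), with n-1 = 5:
  s[A,A] = ((-0.1667)·(-0.1667) + (-1.1667)·(-1.1667) + (2.8333)·(2.8333) + (-2.1667)·(-2.1667) + (-0.1667)·(-0.1667) + (0.8333)·(0.8333)) / 5 = 14.8333/5 = 2.9667
  s[A,B] = ((-0.1667)·(-0.6667) + (-1.1667)·(-0.6667) + (2.8333)·(0.3333) + (-2.1667)·(-1.6667) + (-0.1667)·(2.3333) + (0.8333)·(0.3333)) / 5 = 5.3333/5 = 1.0667
  s[B,B] = ((-0.6667)·(-0.6667) + (-0.6667)·(-0.6667) + (0.3333)·(0.3333) + (-1.6667)·(-1.6667) + (2.3333)·(2.3333) + (0.3333)·(0.3333)) / 5 = 9.3333/5 = 1.8667
  Sample standard deviations s_i = √(s[i,i]):
  s(A) = √(2.9667) = 1.7224
  s(B) = √(1.8667) = 1.3663

Step 3 — r_{ij} = s_{ij} / (s_i · s_j):
  r[A,A] = 1 (diagonal).
  r[A,B] = 1.0667 / (1.7224 · 1.3663) = 1.0667 / 2.3532 = 0.4533
  r[B,B] = 1 (diagonal).

R is symmetric with unit diagonal. Assembling:

R = [[1, 0.4533],
 [0.4533, 1]]


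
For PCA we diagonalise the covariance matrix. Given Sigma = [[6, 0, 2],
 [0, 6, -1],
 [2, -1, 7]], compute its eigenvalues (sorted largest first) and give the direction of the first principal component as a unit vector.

Step 1 — characteristic polynomial p(λ) = det(λI - Sigma) = λ³ - tr·λ² + c_1·λ - det, where tr = trace, c_1 = sum of the principal 2×2 minors, det = det(Sigma):
  tr = 6 + 6 + 7 = 19,
  c_1 = (6·6 - (0)²) + (6·7 - (2)²) + (6·7 - (-1)²) = 36 + 38 + 41 = 115,
  det = 6·(6·7 - (-1)²) - (0)·((0)·7 - (-1)·(2)) + (2)·((0)·(-1) - 6·(2)) = 6·(41) - (0)·(2) + (2)·(-12) = 222.
  So p(λ) = λ³ - 19λ² + 115λ - 222.
Step 2 — look for an integer root (rational root theorem: any rational root is an integer divisor of 222). Testing λ = 6:
  p(6) = 216 - 684 + 690 - 222 = 0  ✓
  Dividing out (λ - 6): p(λ) = (λ - 6)(λ² - 13λ + 37).
Step 3 — remaining eigenvalues from the quadratic λ² - 13λ + 37 = 0:
  Δ = 13² - 4·37 = 169 - 148 = 21,  λ = (13 ± √21)/2 = (13 ± 4.5826)/2 ≈ 8.7913 or 4.2087.
  Sorted: λ_1 = 8.7913,  λ_2 = 6,  λ_3 = 4.2087  (check: sum = 19 = tr ✓).

Step 4 — unit eigenvector for λ_1 ≈ 8.7913: v spans the null space of (Sigma - λ_1 I), whose rows are
  r_1 = (-2.7913, 0, 2),  r_2 = (0, -2.7913, -1),  r_3 = (2, -1, -1.7913).
  v is orthogonal to every row, so take v ∝ r_1 × r_2 = ((0)·(-1) - (2)·(-2.7913), (2)·(0) - (-2.7913)·(-1), (-2.7913)·(-2.7913) - (0)·(0)) ≈ (5.5826, -2.7913, 7.7913).
  Let u = (5.5826, -2.7913, 7.7913).
  ||u|| = √((5.5826)² + (-2.7913)² + (7.7913)²) = √(99.6606) ≈ 9.983,  v_1 = u/||u|| ≈ (0.5592, -0.2796, 0.7805) (||v_1|| = 1).

λ_1 = 8.7913,  λ_2 = 6,  λ_3 = 4.2087;  v_1 ≈ (0.5592, -0.2796, 0.7805)


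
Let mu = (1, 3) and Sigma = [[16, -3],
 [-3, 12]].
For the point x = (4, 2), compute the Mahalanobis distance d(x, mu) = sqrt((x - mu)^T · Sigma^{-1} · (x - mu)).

Step 1 — centre the observation: (x - mu) = (3, -1).

Step 2 — invert Sigma. det(Sigma) = 16·12 - (-3)² = 183.
  Sigma^{-1} = (1/det) · [[d, -b], [-b, a]] = [[0.0656, 0.0164],
 [0.0164, 0.0874]].

Step 3 — form the quadratic (x - mu)^T · Sigma^{-1} · (x - mu):
  Sigma^{-1} · (x - mu) = (0.1803, -0.0383).
  (x - mu)^T · [Sigma^{-1} · (x - mu)] = (3)·(0.1803) + (-1)·(-0.0383) = 0.5792.

Step 4 — take square root: d = √(0.5792) ≈ 0.7611.

d(x, mu) = √(0.5792) ≈ 0.7611


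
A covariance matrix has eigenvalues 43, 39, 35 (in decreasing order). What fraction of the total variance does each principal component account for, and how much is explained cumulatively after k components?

Step 1 — total variance = trace(Sigma) = Σ λ_i = 43 + 39 + 35 = 117.

Step 2 — fraction explained by component i = λ_i / Σ λ:
  PC1: 43/117 = 0.3675
  PC2: 39/117 = 0.3333
  PC3: 35/117 = 0.2991

Step 3 — cumulative fraction after k components = (λ_1 + ... + λ_k) / Σ λ:
  k = 1: 43/117 = 0.3675
  k = 2: (43 + 39)/117 = 82/117 = 0.7009
  k = 3: (43 + 39 + 35)/117 = 117/117 = 1

Summary (fraction, with percent):

explained: PC1 0.3675 (36.75%), PC2 0.3333 (33.33%), PC3 0.2991 (29.91%);  cumulative: 0.3675, 0.7009, 1


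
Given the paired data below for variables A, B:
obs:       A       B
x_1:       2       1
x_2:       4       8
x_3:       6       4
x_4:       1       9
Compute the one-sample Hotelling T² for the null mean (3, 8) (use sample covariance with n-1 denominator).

Step 1 — sample mean vector:
  mean(A) = (2 + 4 + 6 + 1) / 4 = 13/4 = 3.25
  mean(B) = (1 + 8 + 4 + 9) / 4 = 22/4 = 5.5
  x̄ = (3.25, 5.5),  deviation x̄ - mu_0 = (3.25, 5.5) - (3, 8) = (0.25, -2.5).

Step 2 — sample covariance matrix, S[i,j] = (1/(n-1)) · Σ_k (x_{k,i} - mean_i) · (x_{k,j} - mean_j), divisor n-1 = 3:
  S[A,A] = ((-1.25)·(-1.25) + (0.75)·(0.75) + (2.75)·(2.75) + (-2.25)·(-2.25)) / 3 = 14.75/3 = 4.9167
  S[A,B] = ((-1.25)·(-4.5) + (0.75)·(2.5) + (2.75)·(-1.5) + (-2.25)·(3.5)) / 3 = -4.5/3 = -1.5
  S[B,B] = ((-4.5)·(-4.5) + (2.5)·(2.5) + (-1.5)·(-1.5) + (3.5)·(3.5)) / 3 = 41/3 = 13.6667
  S = [[4.9167, -1.5],
 [-1.5, 13.6667]].

Step 3 — invert S. det(S) = 4.9167·13.6667 - (-1.5)² = 64.9444.
  S^{-1} = (1/det) · [[d, -b], [-b, a]] = [[0.2104, 0.0231],
 [0.0231, 0.0757]].

Step 4 — quadratic form (x̄ - mu_0)^T · S^{-1} · (x̄ - mu_0):
  S^{-1} · (x̄ - mu_0) = (-0.0051, -0.1835),
  (x̄ - mu_0)^T · [...] = (0.25)·(-0.0051) + (-2.5)·(-0.1835) = 0.4574.

Step 5 — scale by n: T² = 4 · 0.4574 = 1.8298.

T² ≈ 1.8298


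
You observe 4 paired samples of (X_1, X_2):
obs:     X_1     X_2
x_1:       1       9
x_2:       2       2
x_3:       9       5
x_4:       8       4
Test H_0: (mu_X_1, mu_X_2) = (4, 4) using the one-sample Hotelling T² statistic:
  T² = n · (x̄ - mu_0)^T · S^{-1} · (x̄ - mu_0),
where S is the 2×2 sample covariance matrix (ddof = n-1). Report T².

Step 1 — sample mean vector:
  mean(X_1) = (1 + 2 + 9 + 8) / 4 = 20/4 = 5
  mean(X_2) = (9 + 2 + 5 + 4) / 4 = 20/4 = 5
  x̄ = (5, 5),  deviation x̄ - mu_0 = (5, 5) - (4, 4) = (1, 1).

Step 2 — sample covariance matrix, S[i,j] = (1/(n-1)) · Σ_k (x_{k,i} - mean_i) · (x_{k,j} - mean_j), divisor n-1 = 3:
  S[X_1,X_1] = ((-4)·(-4) + (-3)·(-3) + (4)·(4) + (3)·(3)) / 3 = 50/3 = 16.6667
  S[X_1,X_2] = ((-4)·(4) + (-3)·(-3) + (4)·(0) + (3)·(-1)) / 3 = -10/3 = -3.3333
  S[X_2,X_2] = ((4)·(4) + (-3)·(-3) + (0)·(0) + (-1)·(-1)) / 3 = 26/3 = 8.6667
  S = [[16.6667, -3.3333],
 [-3.3333, 8.6667]].

Step 3 — invert S. det(S) = 16.6667·8.6667 - (-3.3333)² = 133.3333.
  S^{-1} = (1/det) · [[d, -b], [-b, a]] = [[0.065, 0.025],
 [0.025, 0.125]].

Step 4 — quadratic form (x̄ - mu_0)^T · S^{-1} · (x̄ - mu_0):
  S^{-1} · (x̄ - mu_0) = (0.09, 0.15),
  (x̄ - mu_0)^T · [...] = (1)·(0.09) + (1)·(0.15) = 0.24.

Step 5 — scale by n: T² = 4 · 0.24 = 0.96.

T² ≈ 0.96


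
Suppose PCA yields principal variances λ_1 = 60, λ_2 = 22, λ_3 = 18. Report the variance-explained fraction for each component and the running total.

Step 1 — total variance = trace(Sigma) = Σ λ_i = 60 + 22 + 18 = 100.

Step 2 — fraction explained by component i = λ_i / Σ λ:
  PC1: 60/100 = 0.6
  PC2: 22/100 = 0.22
  PC3: 18/100 = 0.18

Step 3 — cumulative fraction after k components = (λ_1 + ... + λ_k) / Σ λ:
  k = 1: 60/100 = 0.6
  k = 2: (60 + 22)/100 = 82/100 = 0.82
  k = 3: (60 + 22 + 18)/100 = 100/100 = 1

Summary (fraction, with percent):

explained: PC1 0.6 (60%), PC2 0.22 (22%), PC3 0.18 (18%);  cumulative: 0.6, 0.82, 1


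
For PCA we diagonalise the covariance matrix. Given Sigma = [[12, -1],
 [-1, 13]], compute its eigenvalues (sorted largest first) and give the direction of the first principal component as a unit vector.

Step 1 — characteristic polynomial of 2×2 Sigma:
  det(Sigma - λI) = λ² - trace · λ + det = 0.
  trace = 12 + 13 = 25, det = 12·13 - (-1)² = 155.
Step 2 — discriminant:
  Δ = trace² - 4·det = 625 - 620 = 5.
Step 3 — eigenvalues:
  λ = (trace ± √Δ)/2 = (25 ± 2.2361)/2,
  λ_1 = 13.618,  λ_2 = 11.382.

Step 4 — unit eigenvector for λ_1: solve (Sigma - λ_1 I)v = 0. First row:
  (12 - 13.618)·v_x + (-1)·v_y = 0, i.e. (-1.618)·v_x + (-1)·v_y = 0,
  so v ∝ (b, λ_1 - a) = (-1, 1.618); multiply by -1 so the first entry is positive: u = (1, -1.618).
  ||u|| = √((1)² + (-1.618)²) = √(3.618) ≈ 1.9021,
  v_1 = u/||u|| ≈ (0.5257, -0.8507) (||v_1|| = 1).

λ_1 = 13.618,  λ_2 = 11.382;  v_1 ≈ (0.5257, -0.8507)


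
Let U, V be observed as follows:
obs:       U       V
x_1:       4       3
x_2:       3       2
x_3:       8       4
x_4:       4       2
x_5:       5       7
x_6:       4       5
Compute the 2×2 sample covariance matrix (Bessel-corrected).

Step 1 — column means:
  mean(U) = (4 + 3 + 8 + 4 + 5 + 4) / 6 = 28/6 = 4.6667
  mean(V) = (3 + 2 + 4 + 2 + 7 + 5) / 6 = 23/6 = 3.8333

Step 2 — sample covariance S[i,j] = (1/(n-1)) · Σ_k (x_{k,i} - mean_i) · (x_{k,j} - mean_j), with n-1 = 5.
  S[U,U] = ((-0.6667)·(-0.6667) + (-1.6667)·(-1.6667) + (3.3333)·(3.3333) + (-0.6667)·(-0.6667) + (0.3333)·(0.3333) + (-0.6667)·(-0.6667)) / 5 = 15.3333/5 = 3.0667
  S[U,V] = ((-0.6667)·(-0.8333) + (-1.6667)·(-1.8333) + (3.3333)·(0.1667) + (-0.6667)·(-1.8333) + (0.3333)·(3.1667) + (-0.6667)·(1.1667)) / 5 = 5.6667/5 = 1.1333
  S[V,V] = ((-0.8333)·(-0.8333) + (-1.8333)·(-1.8333) + (0.1667)·(0.1667) + (-1.8333)·(-1.8333) + (3.1667)·(3.1667) + (1.1667)·(1.1667)) / 5 = 18.8333/5 = 3.7667

S is symmetric (S[j,i] = S[i,j]). Assembling:

S = [[3.0667, 1.1333],
 [1.1333, 3.7667]]


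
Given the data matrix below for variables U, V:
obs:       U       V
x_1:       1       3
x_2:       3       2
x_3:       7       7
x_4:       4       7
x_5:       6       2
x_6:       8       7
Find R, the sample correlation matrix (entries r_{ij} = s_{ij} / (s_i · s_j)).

Step 1 — column means:
  mean(U) = (1 + 3 + 7 + 4 + 6 + 8) / 6 = 29/6 = 4.8333
  mean(V) = (3 + 2 + 7 + 7 + 2 + 7) / 6 = 28/6 = 4.6667

Step 2 — sample variances and covariances s[i,j] = (1/(n-1)) · Σ_k (x_{k,i} - mean_i) · (x_{k,j} - mean_j), with n-1 = 5:
  s[U,U] = ((-3.8333)·(-3.8333) + (-1.8333)·(-1.8333) + (2.1667)·(2.1667) + (-0.8333)·(-0.8333) + (1.1667)·(1.1667) + (3.1667)·(3.1667)) / 5 = 34.8333/5 = 6.9667
  s[U,V] = ((-3.8333)·(-1.6667) + (-1.8333)·(-2.6667) + (2.1667)·(2.3333) + (-0.8333)·(2.3333) + (1.1667)·(-2.6667) + (3.1667)·(2.3333)) / 5 = 18.6667/5 = 3.7333
  s[V,V] = ((-1.6667)·(-1.6667) + (-2.6667)·(-2.6667) + (2.3333)·(2.3333) + (2.3333)·(2.3333) + (-2.6667)·(-2.6667) + (2.3333)·(2.3333)) / 5 = 33.3333/5 = 6.6667
  Sample standard deviations s_i = √(s[i,i]):
  s(U) = √(6.9667) = 2.6394
  s(V) = √(6.6667) = 2.582

Step 3 — r_{ij} = s_{ij} / (s_i · s_j):
  r[U,U] = 1 (diagonal).
  r[U,V] = 3.7333 / (2.6394 · 2.582) = 3.7333 / 6.815 = 0.5478
  r[V,V] = 1 (diagonal).

R is symmetric with unit diagonal. Assembling:

R = [[1, 0.5478],
 [0.5478, 1]]


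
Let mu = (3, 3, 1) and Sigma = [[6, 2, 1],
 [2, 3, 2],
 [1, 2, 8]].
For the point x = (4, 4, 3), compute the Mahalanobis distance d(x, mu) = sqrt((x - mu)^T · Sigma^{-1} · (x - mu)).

Step 1 — centre the observation: (x - mu) = (1, 1, 2).

Step 2 — invert Sigma (cofactor / det for 3×3, or solve directly):
  Sigma^{-1} = [[0.2151, -0.1505, 0.0108],
 [-0.1505, 0.5054, -0.1075],
 [0.0108, -0.1075, 0.1505]].

Step 3 — form the quadratic (x - mu)^T · Sigma^{-1} · (x - mu):
  Sigma^{-1} · (x - mu) = (0.086, 0.1398, 0.2043).
  (x - mu)^T · [Sigma^{-1} · (x - mu)] = (1)·(0.086) + (1)·(0.1398) + (2)·(0.2043) = 0.6344.

Step 4 — take square root: d = √(0.6344) ≈ 0.7965.

d(x, mu) = √(0.6344) ≈ 0.7965


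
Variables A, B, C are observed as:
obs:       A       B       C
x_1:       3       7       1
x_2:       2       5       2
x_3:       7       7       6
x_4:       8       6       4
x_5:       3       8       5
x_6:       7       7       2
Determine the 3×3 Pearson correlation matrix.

Step 1 — column means:
  mean(A) = (3 + 2 + 7 + 8 + 3 + 7) / 6 = 30/6 = 5
  mean(B) = (7 + 5 + 7 + 6 + 8 + 7) / 6 = 40/6 = 6.6667
  mean(C) = (1 + 2 + 6 + 4 + 5 + 2) / 6 = 20/6 = 3.3333

Step 2 — sample variances and covariances s[i,j] = (1/(n-1)) · Σ_k (x_{k,i} - mean_i) · (x_{k,j} - mean_j), with n-1 = 5:
  s[A,A] = ((-2)·(-2) + (-3)·(-3) + (2)·(2) + (3)·(3) + (-2)·(-2) + (2)·(2)) / 5 = 34/5 = 6.8
  s[A,B] = ((-2)·(0.3333) + (-3)·(-1.6667) + (2)·(0.3333) + (3)·(-0.6667) + (-2)·(1.3333) + (2)·(0.3333)) / 5 = 1/5 = 0.2
  s[A,C] = ((-2)·(-2.3333) + (-3)·(-1.3333) + (2)·(2.6667) + (3)·(0.6667) + (-2)·(1.6667) + (2)·(-1.3333)) / 5 = 10/5 = 2
  s[B,B] = ((0.3333)·(0.3333) + (-1.6667)·(-1.6667) + (0.3333)·(0.3333) + (-0.6667)·(-0.6667) + (1.3333)·(1.3333) + (0.3333)·(0.3333)) / 5 = 5.3333/5 = 1.0667
  s[B,C] = ((0.3333)·(-2.3333) + (-1.6667)·(-1.3333) + (0.3333)·(2.6667) + (-0.6667)·(0.6667) + (1.3333)·(1.6667) + (0.3333)·(-1.3333)) / 5 = 3.6667/5 = 0.7333
  s[C,C] = ((-2.3333)·(-2.3333) + (-1.3333)·(-1.3333) + (2.6667)·(2.6667) + (0.6667)·(0.6667) + (1.6667)·(1.6667) + (-1.3333)·(-1.3333)) / 5 = 19.3333/5 = 3.8667
  Sample standard deviations s_i = √(s[i,i]):
  s(A) = √(6.8) = 2.6077
  s(B) = √(1.0667) = 1.0328
  s(C) = √(3.8667) = 1.9664

Step 3 — r_{ij} = s_{ij} / (s_i · s_j):
  r[A,A] = 1 (diagonal).
  r[A,B] = 0.2 / (2.6077 · 1.0328) = 0.2 / 2.6932 = 0.0743
  r[A,C] = 2 / (2.6077 · 1.9664) = 2 / 5.1277 = 0.39
  r[B,B] = 1 (diagonal).
  r[B,C] = 0.7333 / (1.0328 · 1.9664) = 0.7333 / 2.0309 = 0.3611
  r[C,C] = 1 (diagonal).

R is symmetric with unit diagonal. Assembling:

R = [[1, 0.0743, 0.39],
 [0.0743, 1, 0.3611],
 [0.39, 0.3611, 1]]


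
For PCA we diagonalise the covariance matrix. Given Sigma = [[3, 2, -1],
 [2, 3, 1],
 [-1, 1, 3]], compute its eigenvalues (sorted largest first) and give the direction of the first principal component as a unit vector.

Step 1 — characteristic polynomial p(λ) = det(λI - Sigma) = λ³ - tr·λ² + c_1·λ - det, where tr = trace, c_1 = sum of the principal 2×2 minors, det = det(Sigma):
  tr = 3 + 3 + 3 = 9,
  c_1 = (3·3 - (2)²) + (3·3 - (-1)²) + (3·3 - (1)²) = 5 + 8 + 8 = 21,
  det = 3·(3·3 - (1)²) - (2)·((2)·3 - (1)·(-1)) + (-1)·((2)·(1) - 3·(-1)) = 3·(8) - (2)·(7) + (-1)·(5) = 5.
  So p(λ) = λ³ - 9λ² + 21λ - 5.
Step 2 — look for an integer root (rational root theorem: any rational root is an integer divisor of 5). Testing λ = 5:
  p(5) = 125 - 225 + 105 - 5 = 0  ✓
  Dividing out (λ - 5): p(λ) = (λ - 5)(λ² - 4λ + 1).
Step 3 — remaining eigenvalues from the quadratic λ² - 4λ + 1 = 0:
  Δ = 4² - 4·1 = 16 - 4 = 12,  λ = (4 ± √12)/2 = (4 ± 3.4641)/2 ≈ 3.7321 or 0.2679.
  Sorted: λ_1 = 5,  λ_2 = 3.7321,  λ_3 = 0.2679  (check: sum = 9 = tr ✓).

Step 4 — unit eigenvector for λ_1 = 5: v spans the null space of (Sigma - λ_1 I), whose rows are
  r_1 = (-2, 2, -1),  r_2 = (2, -2, 1),  r_3 = (-1, 1, -2).
  v is orthogonal to every row, so take v ∝ r_1 × r_3 = ((2)·(-2) - (-1)·(1), (-1)·(-1) - (-2)·(-2), (-2)·(1) - (2)·(-1)) = (-3, -3, 0).
  Rescale (divide by 3; multiply by -1 so the first nonzero entry is positive): u = (1, 1, 0).
  ||u|| = √((1)² + (1)² + (0)²) = √(2) ≈ 1.4142,  v_1 = u/||u|| ≈ (0.7071, 0.7071, 0) (||v_1|| = 1).

λ_1 = 5,  λ_2 = 3.7321,  λ_3 = 0.2679;  v_1 ≈ (0.7071, 0.7071, 0)


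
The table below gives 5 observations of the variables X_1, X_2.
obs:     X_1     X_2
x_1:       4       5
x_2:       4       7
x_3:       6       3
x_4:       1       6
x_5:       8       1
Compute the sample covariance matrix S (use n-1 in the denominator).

Step 1 — column means:
  mean(X_1) = (4 + 4 + 6 + 1 + 8) / 5 = 23/5 = 4.6
  mean(X_2) = (5 + 7 + 3 + 6 + 1) / 5 = 22/5 = 4.4

Step 2 — sample covariance S[i,j] = (1/(n-1)) · Σ_k (x_{k,i} - mean_i) · (x_{k,j} - mean_j), with n-1 = 4.
  S[X_1,X_1] = ((-0.6)·(-0.6) + (-0.6)·(-0.6) + (1.4)·(1.4) + (-3.6)·(-3.6) + (3.4)·(3.4)) / 4 = 27.2/4 = 6.8
  S[X_1,X_2] = ((-0.6)·(0.6) + (-0.6)·(2.6) + (1.4)·(-1.4) + (-3.6)·(1.6) + (3.4)·(-3.4)) / 4 = -21.2/4 = -5.3
  S[X_2,X_2] = ((0.6)·(0.6) + (2.6)·(2.6) + (-1.4)·(-1.4) + (1.6)·(1.6) + (-3.4)·(-3.4)) / 4 = 23.2/4 = 5.8

S is symmetric (S[j,i] = S[i,j]). Assembling:

S = [[6.8, -5.3],
 [-5.3, 5.8]]


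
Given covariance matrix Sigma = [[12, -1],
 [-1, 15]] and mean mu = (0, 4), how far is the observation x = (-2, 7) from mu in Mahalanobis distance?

Step 1 — centre the observation: (x - mu) = (-2, 3).

Step 2 — invert Sigma. det(Sigma) = 12·15 - (-1)² = 179.
  Sigma^{-1} = (1/det) · [[d, -b], [-b, a]] = [[0.0838, 0.0056],
 [0.0056, 0.067]].

Step 3 — form the quadratic (x - mu)^T · Sigma^{-1} · (x - mu):
  Sigma^{-1} · (x - mu) = (-0.1508, 0.1899).
  (x - mu)^T · [Sigma^{-1} · (x - mu)] = (-2)·(-0.1508) + (3)·(0.1899) = 0.8715.

Step 4 — take square root: d = √(0.8715) ≈ 0.9335.

d(x, mu) = √(0.8715) ≈ 0.9335


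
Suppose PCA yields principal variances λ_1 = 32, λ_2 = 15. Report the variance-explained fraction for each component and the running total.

Step 1 — total variance = trace(Sigma) = Σ λ_i = 32 + 15 = 47.

Step 2 — fraction explained by component i = λ_i / Σ λ:
  PC1: 32/47 = 0.6809
  PC2: 15/47 = 0.3191

Step 3 — cumulative fraction after k components = (λ_1 + ... + λ_k) / Σ λ:
  k = 1: 32/47 = 0.6809
  k = 2: (32 + 15)/47 = 47/47 = 1

Summary (fraction, with percent):

explained: PC1 0.6809 (68.09%), PC2 0.3191 (31.91%);  cumulative: 0.6809, 1


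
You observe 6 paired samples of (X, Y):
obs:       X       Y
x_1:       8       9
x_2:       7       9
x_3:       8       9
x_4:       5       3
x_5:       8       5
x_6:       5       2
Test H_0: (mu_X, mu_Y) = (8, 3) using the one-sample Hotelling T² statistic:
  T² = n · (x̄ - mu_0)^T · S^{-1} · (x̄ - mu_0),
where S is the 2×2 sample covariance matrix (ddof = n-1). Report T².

Step 1 — sample mean vector:
  mean(X) = (8 + 7 + 8 + 5 + 8 + 5) / 6 = 41/6 = 6.8333
  mean(Y) = (9 + 9 + 9 + 3 + 5 + 2) / 6 = 37/6 = 6.1667
  x̄ = (6.8333, 6.1667),  deviation x̄ - mu_0 = (6.8333, 6.1667) - (8, 3) = (-1.1667, 3.1667).

Step 2 — sample covariance matrix, S[i,j] = (1/(n-1)) · Σ_k (x_{k,i} - mean_i) · (x_{k,j} - mean_j), divisor n-1 = 5:
  S[X,X] = ((1.1667)·(1.1667) + (0.1667)·(0.1667) + (1.1667)·(1.1667) + (-1.8333)·(-1.8333) + (1.1667)·(1.1667) + (-1.8333)·(-1.8333)) / 5 = 10.8333/5 = 2.1667
  S[X,Y] = ((1.1667)·(2.8333) + (0.1667)·(2.8333) + (1.1667)·(2.8333) + (-1.8333)·(-3.1667) + (1.1667)·(-1.1667) + (-1.8333)·(-4.1667)) / 5 = 19.1667/5 = 3.8333
  S[Y,Y] = ((2.8333)·(2.8333) + (2.8333)·(2.8333) + (2.8333)·(2.8333) + (-3.1667)·(-3.1667) + (-1.1667)·(-1.1667) + (-4.1667)·(-4.1667)) / 5 = 52.8333/5 = 10.5667
  S = [[2.1667, 3.8333],
 [3.8333, 10.5667]].

Step 3 — invert S. det(S) = 2.1667·10.5667 - (3.8333)² = 8.2.
  S^{-1} = (1/det) · [[d, -b], [-b, a]] = [[1.2886, -0.4675],
 [-0.4675, 0.2642]].

Step 4 — quadratic form (x̄ - mu_0)^T · S^{-1} · (x̄ - mu_0):
  S^{-1} · (x̄ - mu_0) = (-2.9837, 1.3821),
  (x̄ - mu_0)^T · [...] = (-1.1667)·(-2.9837) + (3.1667)·(1.3821) = 7.8577.

Step 5 — scale by n: T² = 6 · 7.8577 = 47.1463.

T² ≈ 47.1463


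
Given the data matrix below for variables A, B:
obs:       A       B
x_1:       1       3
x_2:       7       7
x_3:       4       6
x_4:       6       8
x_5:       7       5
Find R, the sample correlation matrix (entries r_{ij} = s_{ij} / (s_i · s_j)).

Step 1 — column means:
  mean(A) = (1 + 7 + 4 + 6 + 7) / 5 = 25/5 = 5
  mean(B) = (3 + 7 + 6 + 8 + 5) / 5 = 29/5 = 5.8

Step 2 — sample variances and covariances s[i,j] = (1/(n-1)) · Σ_k (x_{k,i} - mean_i) · (x_{k,j} - mean_j), with n-1 = 4:
  s[A,A] = ((-4)·(-4) + (2)·(2) + (-1)·(-1) + (1)·(1) + (2)·(2)) / 4 = 26/4 = 6.5
  s[A,B] = ((-4)·(-2.8) + (2)·(1.2) + (-1)·(0.2) + (1)·(2.2) + (2)·(-0.8)) / 4 = 14/4 = 3.5
  s[B,B] = ((-2.8)·(-2.8) + (1.2)·(1.2) + (0.2)·(0.2) + (2.2)·(2.2) + (-0.8)·(-0.8)) / 4 = 14.8/4 = 3.7
  Sample standard deviations s_i = √(s[i,i]):
  s(A) = √(6.5) = 2.5495
  s(B) = √(3.7) = 1.9235

Step 3 — r_{ij} = s_{ij} / (s_i · s_j):
  r[A,A] = 1 (diagonal).
  r[A,B] = 3.5 / (2.5495 · 1.9235) = 3.5 / 4.9041 = 0.7137
  r[B,B] = 1 (diagonal).

R is symmetric with unit diagonal. Assembling:

R = [[1, 0.7137],
 [0.7137, 1]]


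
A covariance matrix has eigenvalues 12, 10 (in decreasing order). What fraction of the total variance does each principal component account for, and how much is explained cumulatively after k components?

Step 1 — total variance = trace(Sigma) = Σ λ_i = 12 + 10 = 22.

Step 2 — fraction explained by component i = λ_i / Σ λ:
  PC1: 12/22 = 0.5455
  PC2: 10/22 = 0.4545

Step 3 — cumulative fraction after k components = (λ_1 + ... + λ_k) / Σ λ:
  k = 1: 12/22 = 0.5455
  k = 2: (12 + 10)/22 = 22/22 = 1

Summary (fraction, with percent):

explained: PC1 0.5455 (54.55%), PC2 0.4545 (45.45%);  cumulative: 0.5455, 1
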